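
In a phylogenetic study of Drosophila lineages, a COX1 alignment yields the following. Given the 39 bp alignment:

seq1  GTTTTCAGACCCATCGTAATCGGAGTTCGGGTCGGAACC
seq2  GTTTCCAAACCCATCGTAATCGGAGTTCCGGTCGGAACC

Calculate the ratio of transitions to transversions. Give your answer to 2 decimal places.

2.00

Transitions are A↔G and C↔T; transversions are all other mismatches.
Transitions: 2. Transversions: 1.
R = 2/1 = 2.00.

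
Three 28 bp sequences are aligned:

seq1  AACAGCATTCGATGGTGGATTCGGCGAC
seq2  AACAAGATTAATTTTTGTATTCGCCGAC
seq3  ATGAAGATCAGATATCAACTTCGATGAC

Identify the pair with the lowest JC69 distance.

seq1–seq2: 9/28 differ, p = 0.321, d = 0.420.
seq1–seq3: 14/28 differ, p = 0.500, d = 0.824.
seq2–seq3: 12/28 differ, p = 0.429, d = 0.635.
The smallest distance is between seq1 and seq2.

seq1 and seq2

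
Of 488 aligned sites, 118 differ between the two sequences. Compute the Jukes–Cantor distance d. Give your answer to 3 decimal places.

p = 118/488 ≈ 0.241803.
d = −(3/4) ln(1 − 4p/3) = −0.75 ln(1 − 0.322404) = −0.75 ln(0.677596)
  = −0.75 × (-0.389204) = 0.291903 substitutions/site.

0.292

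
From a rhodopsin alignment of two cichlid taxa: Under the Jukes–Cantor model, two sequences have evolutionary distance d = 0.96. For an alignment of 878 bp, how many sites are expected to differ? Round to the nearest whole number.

Invert JC69: p = (3/4)(1 − e^(−4d/3)) = 0.75 × (1 − e^(-1.28)) = 0.75 × (1 − 0.278037) = 0.541472.
Expected differing sites = pL ≈ 0.541472 × 878 = 475.412416 ≈ 475.

475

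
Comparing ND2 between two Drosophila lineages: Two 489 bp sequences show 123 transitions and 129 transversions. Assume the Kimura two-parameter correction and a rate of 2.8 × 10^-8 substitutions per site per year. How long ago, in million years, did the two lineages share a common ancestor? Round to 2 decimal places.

P = 123/489 ≈ 0.251534 and Q = 129/489 ≈ 0.263804.
Under the Kimura two-parameter model, d = −½ ln(1 − 2P − Q) − ¼ ln(1 − 2Q).
1 − 2P − Q = 0.233128, giving −½ ln(0.233128) = 0.728084.
1 − 2Q = 0.472392, giving −¼ ln(0.472392) = 0.187487.
d = 0.728084 + 0.187487 = 0.915571.
Under a molecular clock d = 2μt, so t = d/(2μ) = 0.915571 / (2 × 2.8 × 10^-8) = 16.35 million years.

16.35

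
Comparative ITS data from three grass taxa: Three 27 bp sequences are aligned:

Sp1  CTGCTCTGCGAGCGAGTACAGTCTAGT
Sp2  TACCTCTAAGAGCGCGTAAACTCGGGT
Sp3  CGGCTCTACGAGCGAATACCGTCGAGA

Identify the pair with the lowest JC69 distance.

Sp1 and Sp3

Sp1–Sp2: 10/27 differ, p = 0.370, d = 0.511.
Sp1–Sp3: 6/27 differ, p = 0.222, d = 0.264.
Sp2–Sp3: 11/27 differ, p = 0.407, d = 0.588.
The smallest distance is between Sp1 and Sp3.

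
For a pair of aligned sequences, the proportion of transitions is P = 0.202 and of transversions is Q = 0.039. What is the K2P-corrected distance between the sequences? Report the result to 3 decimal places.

Under the Kimura two-parameter model, d = −½ ln(1 − 2P − Q) − ¼ ln(1 − 2Q).
1 − 2P − Q = 0.557, giving −½ ln(0.557) = 0.292595.
1 − 2Q = 0.922, giving −¼ ln(0.922) = 0.020303.
d = 0.292595 + 0.020303 = 0.312898.

0.313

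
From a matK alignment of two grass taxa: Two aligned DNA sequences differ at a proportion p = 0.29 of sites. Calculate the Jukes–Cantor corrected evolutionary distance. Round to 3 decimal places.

d = −(3/4) ln(1 − 4p/3) = −0.75 ln(1 − 0.386667) = −0.75 ln(0.613333)
  = −0.75 × (-0.488847) = 0.366635 substitutions/site.

0.367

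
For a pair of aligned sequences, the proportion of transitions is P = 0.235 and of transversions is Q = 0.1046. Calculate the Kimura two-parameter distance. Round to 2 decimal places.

0.49

Under the Kimura two-parameter model, d = −½ ln(1 − 2P − Q) − ¼ ln(1 − 2Q).
1 − 2P − Q = 0.4254, giving −½ ln(0.4254) = 0.427363.
1 − 2Q = 0.7908, giving −¼ ln(0.7908) = 0.058678.
d = 0.427363 + 0.058678 = 0.486041.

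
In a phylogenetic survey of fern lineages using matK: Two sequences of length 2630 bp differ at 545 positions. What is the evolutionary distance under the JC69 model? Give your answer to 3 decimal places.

0.243

p = 545/2630 ≈ 0.207224.
d = −(3/4) ln(1 − 4p/3) = −0.75 ln(1 − 0.276299) = −0.75 ln(0.723701)
  = −0.75 × (-0.323377) = 0.242533 substitutions/site.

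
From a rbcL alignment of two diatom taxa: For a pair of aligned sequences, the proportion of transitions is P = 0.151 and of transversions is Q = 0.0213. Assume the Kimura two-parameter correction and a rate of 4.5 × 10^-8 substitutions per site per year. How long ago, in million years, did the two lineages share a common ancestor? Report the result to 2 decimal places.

Under the Kimura two-parameter model, d = −½ ln(1 − 2P − Q) − ¼ ln(1 − 2Q).
1 − 2P − Q = 0.6767, giving −½ ln(0.6767) = 0.195264.
1 − 2Q = 0.9574, giving −¼ ln(0.9574) = 0.010884.
d = 0.195264 + 0.010884 = 0.206148.
Under a molecular clock d = 2μt, so t = d/(2μ) = 0.206148 / (2 × 4.5 × 10^-8) = 2.29 million years.

2.29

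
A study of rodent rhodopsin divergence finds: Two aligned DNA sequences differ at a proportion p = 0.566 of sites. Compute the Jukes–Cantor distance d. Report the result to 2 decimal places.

1.05

d = −(3/4) ln(1 − 4p/3) = −0.75 ln(1 − 0.754667) = −0.75 ln(0.245333)
  = −0.75 × (-1.405139) = 1.053854 substitutions/site.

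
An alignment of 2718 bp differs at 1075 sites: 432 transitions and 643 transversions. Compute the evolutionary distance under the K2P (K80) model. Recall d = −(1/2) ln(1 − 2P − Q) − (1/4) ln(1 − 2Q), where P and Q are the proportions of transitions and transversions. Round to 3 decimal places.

0.564

P = 432/2718 ≈ 0.15894 and Q = 643/2718 ≈ 0.236571.
Under the Kimura two-parameter model, d = −½ ln(1 − 2P − Q) − ¼ ln(1 − 2Q).
1 − 2P − Q = 0.445549, giving −½ ln(0.445549) = 0.404224.
1 − 2Q = 0.526858, giving −¼ ln(0.526858) = 0.160206.
d = 0.404224 + 0.160206 = 0.564430.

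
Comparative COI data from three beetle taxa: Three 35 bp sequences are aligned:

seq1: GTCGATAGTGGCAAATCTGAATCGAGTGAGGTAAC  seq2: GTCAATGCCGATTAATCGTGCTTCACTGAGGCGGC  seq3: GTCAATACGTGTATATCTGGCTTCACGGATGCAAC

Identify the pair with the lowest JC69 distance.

seq2 and seq3

seq1–seq2: 17/35 differ, p = 0.486, d = 0.782.
seq1–seq3: 14/35 differ, p = 0.400, d = 0.572.
seq2–seq3: 12/35 differ, p = 0.343, d = 0.458.
The smallest distance is between seq2 and seq3.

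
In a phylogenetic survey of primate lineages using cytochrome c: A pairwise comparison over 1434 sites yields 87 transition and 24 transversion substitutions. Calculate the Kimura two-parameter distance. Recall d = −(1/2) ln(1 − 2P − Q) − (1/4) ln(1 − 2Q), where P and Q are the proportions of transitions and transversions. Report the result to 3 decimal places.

P = 87/1434 ≈ 0.060669 and Q = 24/1434 ≈ 0.016736.
Under the Kimura two-parameter model, d = −½ ln(1 − 2P − Q) − ¼ ln(1 − 2Q).
1 − 2P − Q = 0.861926, giving −½ ln(0.861926) = 0.074293.
1 − 2Q = 0.966528, giving −¼ ln(0.966528) = 0.008511.
d = 0.074293 + 0.008511 = 0.082804.

0.083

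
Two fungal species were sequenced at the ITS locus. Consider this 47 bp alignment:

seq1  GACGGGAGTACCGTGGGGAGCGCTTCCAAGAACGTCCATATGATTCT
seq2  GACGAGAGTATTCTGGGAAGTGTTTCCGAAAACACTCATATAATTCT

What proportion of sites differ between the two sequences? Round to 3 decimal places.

0.277

The sequences differ at 13 of 47 positions.
p = 13/47 = 0.276595… ≈ 0.277 (to 3 d.p.).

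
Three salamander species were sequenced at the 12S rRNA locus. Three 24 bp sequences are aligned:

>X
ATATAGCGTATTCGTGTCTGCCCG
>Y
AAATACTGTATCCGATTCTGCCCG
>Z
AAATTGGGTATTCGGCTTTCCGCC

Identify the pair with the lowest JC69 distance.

X–Y: 6/24 differ, p = 0.250, d = 0.304.
X–Z: 9/24 differ, p = 0.375, d = 0.520.
Y–Z: 10/24 differ, p = 0.417, d = 0.608.
The smallest distance is between X and Y.

X and Y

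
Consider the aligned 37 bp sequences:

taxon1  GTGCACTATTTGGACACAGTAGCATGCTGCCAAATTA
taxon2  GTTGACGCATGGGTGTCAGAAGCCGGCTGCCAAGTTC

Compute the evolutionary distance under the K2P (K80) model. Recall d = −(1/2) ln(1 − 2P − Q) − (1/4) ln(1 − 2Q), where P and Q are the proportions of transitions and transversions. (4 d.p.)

0.5632

Of 37 sites, 1 differences are transitions and 13 are transversions, so P = 1/37 ≈ 0.027027 and Q = 13/37 ≈ 0.351351.
Under the Kimura two-parameter model, d = −½ ln(1 − 2P − Q) − ¼ ln(1 − 2Q).
1 − 2P − Q = 0.594595, giving −½ ln(0.594595) = 0.259937.
1 − 2Q = 0.297298, giving −¼ ln(0.297298) = 0.303255.
d = 0.259937 + 0.303255 = 0.563192.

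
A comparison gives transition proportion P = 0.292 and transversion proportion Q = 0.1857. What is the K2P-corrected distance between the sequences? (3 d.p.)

0.850

Under the Kimura two-parameter model, d = −½ ln(1 − 2P − Q) − ¼ ln(1 − 2Q).
1 − 2P − Q = 0.2303, giving −½ ln(0.2303) = 0.734186.
1 − 2Q = 0.6286, giving −¼ ln(0.6286) = 0.116065.
d = 0.734186 + 0.116065 = 0.850251.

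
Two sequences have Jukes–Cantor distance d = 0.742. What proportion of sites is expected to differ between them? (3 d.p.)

0.471

p = (3/4)(1 − e^(−4d/3)) = 0.75 × (1 − e^(-0.989333)) = 0.75 × (1 − 0.371825) = 0.471131.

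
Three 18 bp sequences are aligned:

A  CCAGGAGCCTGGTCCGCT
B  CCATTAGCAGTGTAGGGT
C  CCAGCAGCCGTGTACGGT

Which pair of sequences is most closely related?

B and C

A–B: 8/18 differ, p = 0.444, d = 0.673.
A–C: 5/18 differ, p = 0.278, d = 0.347.
B–C: 4/18 differ, p = 0.222, d = 0.264.
The smallest distance is between B and C.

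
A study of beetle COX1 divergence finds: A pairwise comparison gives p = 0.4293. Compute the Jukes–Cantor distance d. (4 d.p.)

0.6372

d = −(3/4) ln(1 − 4p/3) = −0.75 ln(1 − 0.5724) = −0.75 ln(0.4276)
  = −0.75 × (-0.849567) = 0.637175 substitutions/site.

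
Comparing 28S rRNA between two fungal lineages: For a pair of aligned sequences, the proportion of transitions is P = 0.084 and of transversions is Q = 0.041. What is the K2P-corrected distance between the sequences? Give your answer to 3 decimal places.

Under the Kimura two-parameter model, d = −½ ln(1 − 2P − Q) − ¼ ln(1 − 2Q).
1 − 2P − Q = 0.791, giving −½ ln(0.791) = 0.117229.
1 − 2Q = 0.918, giving −¼ ln(0.918) = 0.021389.
d = 0.117229 + 0.021389 = 0.138618.

0.139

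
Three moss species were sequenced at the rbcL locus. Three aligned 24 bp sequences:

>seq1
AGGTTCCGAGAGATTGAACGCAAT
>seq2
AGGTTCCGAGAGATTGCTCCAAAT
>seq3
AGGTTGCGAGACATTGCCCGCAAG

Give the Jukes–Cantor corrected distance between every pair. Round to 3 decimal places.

d(seq1,seq2) = 0.188, d(seq1,seq3) = 0.244, d(seq2,seq3) = 0.304

seq1–seq2: 4/24 sites differ → p ≈ 0.166667, d = −0.75 ln(1 − 0.222223) = 0.188487 ≈ 0.188.
seq1–seq3: 5/24 sites differ → p ≈ 0.208333, d = −0.75 ln(1 − 0.277777) = 0.244066 ≈ 0.244.
seq2–seq3: 6/24 sites differ → p = 0.25, d = −0.75 ln(1 − 0.333333) = 0.304098 ≈ 0.304.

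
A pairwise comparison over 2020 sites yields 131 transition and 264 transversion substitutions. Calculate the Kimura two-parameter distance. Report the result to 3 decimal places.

0.227

P = 131/2020 ≈ 0.064851 and Q = 264/2020 ≈ 0.130693.
Under the Kimura two-parameter model, d = −½ ln(1 − 2P − Q) − ¼ ln(1 − 2Q).
1 − 2P − Q = 0.739605, giving −½ ln(0.739605) = 0.150820.
1 − 2Q = 0.738614, giving −¼ ln(0.738614) = 0.075745.
d = 0.150820 + 0.075745 = 0.226565.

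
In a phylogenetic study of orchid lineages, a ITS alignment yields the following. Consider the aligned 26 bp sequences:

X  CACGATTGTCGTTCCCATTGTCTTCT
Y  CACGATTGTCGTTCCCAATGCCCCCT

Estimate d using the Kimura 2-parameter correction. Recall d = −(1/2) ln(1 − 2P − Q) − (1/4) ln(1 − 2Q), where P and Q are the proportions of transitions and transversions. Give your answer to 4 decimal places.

Of 26 sites, 3 differences are transitions and 1 are transversions, so P = 3/26 ≈ 0.115385 and Q = 1/26 ≈ 0.038462.
Under the Kimura two-parameter model, d = −½ ln(1 − 2P − Q) − ¼ ln(1 − 2Q).
1 − 2P − Q = 0.730768, giving −½ ln(0.730768) = 0.156830.
1 − 2Q = 0.923076, giving −¼ ln(0.923076) = 0.020011.
d = 0.156830 + 0.020011 = 0.176841.

0.1768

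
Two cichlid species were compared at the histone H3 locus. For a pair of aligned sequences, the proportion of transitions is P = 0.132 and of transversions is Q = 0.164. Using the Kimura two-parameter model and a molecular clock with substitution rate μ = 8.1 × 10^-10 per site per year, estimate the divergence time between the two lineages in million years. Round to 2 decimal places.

233.75

Under the Kimura two-parameter model, d = −½ ln(1 − 2P − Q) − ¼ ln(1 − 2Q).
1 − 2P − Q = 0.572, giving −½ ln(0.572) = 0.279308.
1 − 2Q = 0.672, giving −¼ ln(0.672) = 0.099374.
d = 0.279308 + 0.099374 = 0.378682.
Under a molecular clock d = 2μt, so t = d/(2μ) = 0.378682 / (2 × 8.1 × 10^-10) = 233.75 million years.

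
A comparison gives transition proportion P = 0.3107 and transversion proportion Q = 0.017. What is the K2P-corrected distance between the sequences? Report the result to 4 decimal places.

0.5173

Under the Kimura two-parameter model, d = −½ ln(1 − 2P − Q) − ¼ ln(1 − 2Q).
1 − 2P − Q = 0.3616, giving −½ ln(0.3616) = 0.508608.
1 − 2Q = 0.966, giving −¼ ln(0.966) = 0.008648.
d = 0.508608 + 0.008648 = 0.517256.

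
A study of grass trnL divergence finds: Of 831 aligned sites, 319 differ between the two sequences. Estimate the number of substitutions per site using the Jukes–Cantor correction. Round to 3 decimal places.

p = 319/831 ≈ 0.383875.
d = −(3/4) ln(1 − 4p/3) = −0.75 ln(1 − 0.511833) = −0.75 ln(0.488167)
  = −0.75 × (-0.717098) = 0.537824 substitutions/site.

0.538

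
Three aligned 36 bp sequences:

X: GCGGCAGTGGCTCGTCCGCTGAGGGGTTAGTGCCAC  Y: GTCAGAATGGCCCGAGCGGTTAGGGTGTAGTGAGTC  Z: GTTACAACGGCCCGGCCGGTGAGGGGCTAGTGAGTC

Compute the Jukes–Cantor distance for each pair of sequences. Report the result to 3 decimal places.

X–Y: 15/36 sites differ → p ≈ 0.416667, d = −0.75 ln(1 − 0.555556) = 0.608198 ≈ 0.608.
X–Z: 12/36 sites differ → p ≈ 0.333333, d = −0.75 ln(1 − 0.444444) = 0.440839 ≈ 0.441.
Y–Z: 8/36 sites differ → p ≈ 0.222222, d = −0.75 ln(1 − 0.296296) = 0.263548 ≈ 0.264.

d(X,Y) = 0.608, d(X,Z) = 0.441, d(Y,Z) = 0.264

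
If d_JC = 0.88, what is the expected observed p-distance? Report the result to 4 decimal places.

0.5180

p = (3/4)(1 − e^(−4d/3)) = 0.75 × (1 − e^(-1.173333)) = 0.75 × (1 − 0.309334) = 0.518000.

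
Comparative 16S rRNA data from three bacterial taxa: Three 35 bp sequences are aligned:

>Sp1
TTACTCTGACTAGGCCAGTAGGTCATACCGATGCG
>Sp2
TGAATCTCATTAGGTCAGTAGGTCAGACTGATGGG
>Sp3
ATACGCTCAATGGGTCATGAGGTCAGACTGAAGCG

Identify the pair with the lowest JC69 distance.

Sp1–Sp2: 8/35 differ, p = 0.229, d = 0.273.
Sp1–Sp3: 11/35 differ, p = 0.314, d = 0.407.
Sp2–Sp3: 10/35 differ, p = 0.286, d = 0.360.
The smallest distance is between Sp1 and Sp2.

Sp1 and Sp2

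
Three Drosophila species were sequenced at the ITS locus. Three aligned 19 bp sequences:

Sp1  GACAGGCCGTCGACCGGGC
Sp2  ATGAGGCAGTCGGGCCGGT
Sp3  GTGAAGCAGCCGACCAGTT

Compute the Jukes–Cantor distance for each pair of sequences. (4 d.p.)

Sp1–Sp2: 8/19 sites differ → p ≈ 0.421053, d = −0.75 ln(1 − 0.561404) = 0.618132 ≈ 0.6181.
Sp1–Sp3: 8/19 sites differ → p ≈ 0.421053, d = −0.75 ln(1 − 0.561404) = 0.618132 ≈ 0.6181.
Sp2–Sp3: 7/19 sites differ → p ≈ 0.368421, d = −0.75 ln(1 − 0.491228) = 0.506816 ≈ 0.5068.

d(Sp1,Sp2) = 0.6181, d(Sp1,Sp3) = 0.6181, d(Sp2,Sp3) = 0.5068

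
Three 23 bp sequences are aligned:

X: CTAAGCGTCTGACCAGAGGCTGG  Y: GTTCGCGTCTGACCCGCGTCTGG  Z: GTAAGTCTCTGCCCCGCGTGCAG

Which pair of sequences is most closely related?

X and Y

X–Y: 6/23 differ, p = 0.261, d = 0.321.
X–Z: 10/23 differ, p = 0.435, d = 0.650.
Y–Z: 8/23 differ, p = 0.348, d = 0.467.
The smallest distance is between X and Y.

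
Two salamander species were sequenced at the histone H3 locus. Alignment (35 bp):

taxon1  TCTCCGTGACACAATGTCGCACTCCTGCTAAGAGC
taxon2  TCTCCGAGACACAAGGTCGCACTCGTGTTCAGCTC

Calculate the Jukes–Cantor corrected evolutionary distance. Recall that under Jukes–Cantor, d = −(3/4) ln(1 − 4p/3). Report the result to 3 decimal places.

The sequences differ at 7 of 35 sites (7, 15, 25, 28, 30, 33, 34), so p = 7/35 = 0.2.
d = −(3/4) ln(1 − 4p/3) = −0.75 ln(1 − 0.266667) = −0.75 ln(0.733333)
  = −0.75 × (-0.310155) = 0.232616 substitutions/site.

0.233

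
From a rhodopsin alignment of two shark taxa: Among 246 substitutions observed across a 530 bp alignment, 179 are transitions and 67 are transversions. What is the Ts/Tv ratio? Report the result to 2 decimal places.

2.67

R = 179/67 = 2.671641… ≈ 2.67 (to 2 d.p.).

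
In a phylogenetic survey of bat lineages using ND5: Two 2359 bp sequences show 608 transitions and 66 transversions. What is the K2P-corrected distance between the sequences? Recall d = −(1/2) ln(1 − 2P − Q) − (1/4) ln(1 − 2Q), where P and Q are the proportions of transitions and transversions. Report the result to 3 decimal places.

P = 608/2359 ≈ 0.257736 and Q = 66/2359 ≈ 0.027978.
Under the Kimura two-parameter model, d = −½ ln(1 − 2P − Q) − ¼ ln(1 − 2Q).
1 − 2P − Q = 0.45655, giving −½ ln(0.45655) = 0.392029.
1 − 2Q = 0.944044, giving −¼ ln(0.944044) = 0.014396.
d = 0.392029 + 0.014396 = 0.406425.

0.406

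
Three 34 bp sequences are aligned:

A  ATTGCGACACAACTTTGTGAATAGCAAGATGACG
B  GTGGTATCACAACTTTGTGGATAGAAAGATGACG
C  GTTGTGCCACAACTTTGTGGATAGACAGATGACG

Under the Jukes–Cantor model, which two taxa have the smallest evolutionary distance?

B and C

A–B: 7/34 differ, p = 0.206, d = 0.241.
A–C: 6/34 differ, p = 0.176, d = 0.201.
B–C: 4/34 differ, p = 0.118, d = 0.128.
The smallest distance is between B and C.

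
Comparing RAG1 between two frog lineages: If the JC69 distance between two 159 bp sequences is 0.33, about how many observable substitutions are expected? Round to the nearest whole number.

42

Invert JC69: p = (3/4)(1 − e^(−4d/3)) = 0.75 × (1 − e^(-0.44)) = 0.75 × (1 − 0.644036) = 0.266973.
Expected differing sites = pL ≈ 0.266973 × 159 = 42.448707 ≈ 42.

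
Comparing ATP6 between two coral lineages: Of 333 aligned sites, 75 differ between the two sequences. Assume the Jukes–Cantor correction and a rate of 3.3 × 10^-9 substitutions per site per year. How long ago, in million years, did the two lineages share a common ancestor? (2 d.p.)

40.58

p = 75/333 ≈ 0.225225.
d = −(3/4) ln(1 − 4p/3) = −0.75 ln(1 − 0.3003) = −0.75 ln(0.6997)
  = −0.75 × (-0.357104) = 0.267828 substitutions/site.
Under a molecular clock d = 2μt, so t = d/(2μ) = 0.267828 / (2 × 3.3 × 10^-9) = 40.58 million years.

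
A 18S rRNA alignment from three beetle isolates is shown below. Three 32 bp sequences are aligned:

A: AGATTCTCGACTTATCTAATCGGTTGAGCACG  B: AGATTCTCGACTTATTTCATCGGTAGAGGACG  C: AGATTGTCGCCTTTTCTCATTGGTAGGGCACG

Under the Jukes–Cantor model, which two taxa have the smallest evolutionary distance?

A–B: 4/32 differ, p = 0.125, d = 0.137.
A–C: 7/32 differ, p = 0.219, d = 0.259.
B–C: 7/32 differ, p = 0.219, d = 0.259.
The smallest distance is between A and B.

A and B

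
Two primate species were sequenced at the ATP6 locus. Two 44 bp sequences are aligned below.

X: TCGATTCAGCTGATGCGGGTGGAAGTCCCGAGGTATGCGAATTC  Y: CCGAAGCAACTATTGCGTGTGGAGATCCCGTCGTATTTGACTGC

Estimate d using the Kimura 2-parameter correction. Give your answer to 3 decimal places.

Of 44 sites, 6 differences are transitions and 9 are transversions, so P = 6/44 ≈ 0.136364 and Q = 9/44 ≈ 0.204545.
Under the Kimura two-parameter model, d = −½ ln(1 − 2P − Q) − ¼ ln(1 − 2Q).
1 − 2P − Q = 0.522727, giving −½ ln(0.522727) = 0.324348.
1 − 2Q = 0.59091, giving −¼ ln(0.59091) = 0.131523.
d = 0.324348 + 0.131523 = 0.455871.

0.456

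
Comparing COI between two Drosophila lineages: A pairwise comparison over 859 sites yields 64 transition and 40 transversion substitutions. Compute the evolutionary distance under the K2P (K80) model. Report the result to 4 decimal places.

0.1333

P = 64/859 ≈ 0.074505 and Q = 40/859 ≈ 0.046566.
Under the Kimura two-parameter model, d = −½ ln(1 − 2P − Q) − ¼ ln(1 − 2Q).
1 − 2P − Q = 0.804424, giving −½ ln(0.804424) = 0.108814.
1 − 2Q = 0.906868, giving −¼ ln(0.906868) = 0.024440.
d = 0.108814 + 0.024440 = 0.133254.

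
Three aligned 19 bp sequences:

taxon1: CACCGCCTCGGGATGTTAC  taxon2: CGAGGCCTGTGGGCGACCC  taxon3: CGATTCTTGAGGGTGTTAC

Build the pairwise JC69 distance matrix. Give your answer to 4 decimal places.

taxon1–taxon2: 10/19 sites differ → p ≈ 0.526316, d = −0.75 ln(1 − 0.701755) = 0.907380 ≈ 0.9074.
taxon1–taxon3: 8/19 sites differ → p ≈ 0.421053, d = −0.75 ln(1 − 0.561404) = 0.618132 ≈ 0.6181.
taxon2–taxon3: 8/19 sites differ → p ≈ 0.421053, d = −0.75 ln(1 − 0.561404) = 0.618132 ≈ 0.6181.

d(taxon1,taxon2) = 0.9074, d(taxon1,taxon3) = 0.6181, d(taxon2,taxon3) = 0.6181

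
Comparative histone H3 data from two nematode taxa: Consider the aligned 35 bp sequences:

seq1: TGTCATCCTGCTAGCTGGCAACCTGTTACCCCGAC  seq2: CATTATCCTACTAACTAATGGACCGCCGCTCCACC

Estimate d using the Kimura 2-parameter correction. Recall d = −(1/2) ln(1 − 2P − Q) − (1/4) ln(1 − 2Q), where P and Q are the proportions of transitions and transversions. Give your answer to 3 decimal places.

Of 35 sites, 16 differences are transitions and 2 are transversions, so P = 16/35 ≈ 0.457143 and Q = 2/35 ≈ 0.057143.
Under the Kimura two-parameter model, d = −½ ln(1 − 2P − Q) − ¼ ln(1 − 2Q).
1 − 2P − Q = 0.028571, giving −½ ln(0.028571) = 1.777682.
1 − 2Q = 0.885714, giving −¼ ln(0.885714) = 0.030340.
d = 1.777682 + 0.030340 = 1.808022.

1.808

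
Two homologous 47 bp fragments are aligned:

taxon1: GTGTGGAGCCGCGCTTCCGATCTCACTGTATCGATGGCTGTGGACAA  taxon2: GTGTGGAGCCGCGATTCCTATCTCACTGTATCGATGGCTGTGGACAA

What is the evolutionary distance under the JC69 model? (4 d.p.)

The sequences differ at 2 of 47 sites (14, 19), so p = 2/47 ≈ 0.042553.
d = −(3/4) ln(1 − 4p/3) = −0.75 ln(1 − 0.056737) = −0.75 ln(0.943263)
  = −0.75 × (-0.058410) = 0.043808 substitutions/site.

0.0438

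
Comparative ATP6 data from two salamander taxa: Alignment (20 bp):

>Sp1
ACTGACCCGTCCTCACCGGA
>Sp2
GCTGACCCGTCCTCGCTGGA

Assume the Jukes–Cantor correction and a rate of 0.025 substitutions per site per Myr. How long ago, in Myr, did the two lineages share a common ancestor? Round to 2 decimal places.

3.35

The sequences differ at 3 of 20 sites (1, 15, 17), so p = 3/20 = 0.15.
d = −(3/4) ln(1 − 4p/3) = −0.75 ln(1 − 0.2) = −0.75 ln(0.8)
  = −0.75 × (-0.223144) = 0.167358 substitutions/site.
Under a molecular clock d = 2μt, so t = d/(2μ) = 0.167358 / (2 × 0.025) = 3.35 Myr.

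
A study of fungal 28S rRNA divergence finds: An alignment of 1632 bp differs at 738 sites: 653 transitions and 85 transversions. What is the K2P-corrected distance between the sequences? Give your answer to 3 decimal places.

0.984

P = 653/1632 ≈ 0.400123 and Q = 85/1632 ≈ 0.052083.
Under the Kimura two-parameter model, d = −½ ln(1 − 2P − Q) − ¼ ln(1 − 2Q).
1 − 2P − Q = 0.147671, giving −½ ln(0.147671) = 0.956384.
1 − 2Q = 0.895834, giving −¼ ln(0.895834) = 0.027500.
d = 0.956384 + 0.027500 = 0.983884.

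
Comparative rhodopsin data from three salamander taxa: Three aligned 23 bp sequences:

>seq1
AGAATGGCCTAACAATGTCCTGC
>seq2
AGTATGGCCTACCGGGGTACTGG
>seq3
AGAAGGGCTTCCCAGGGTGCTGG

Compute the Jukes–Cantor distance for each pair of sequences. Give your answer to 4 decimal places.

d(seq1,seq2) = 0.3904, d(seq1,seq3) = 0.4674, d(seq2,seq3) = 0.3206

seq1–seq2: 7/23 sites differ → p ≈ 0.304348, d = −0.75 ln(1 − 0.405797) = 0.390401 ≈ 0.3904.
seq1–seq3: 8/23 sites differ → p ≈ 0.347826, d = −0.75 ln(1 − 0.463768) = 0.467391 ≈ 0.4674.
seq2–seq3: 6/23 sites differ → p ≈ 0.26087, d = −0.75 ln(1 − 0.347827) = 0.320584 ≈ 0.3206.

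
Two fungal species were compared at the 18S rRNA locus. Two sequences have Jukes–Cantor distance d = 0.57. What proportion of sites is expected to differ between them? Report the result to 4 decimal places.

0.3993

p = (3/4)(1 − e^(−4d/3)) = 0.75 × (1 − e^(-0.76)) = 0.75 × (1 − 0.467666) = 0.399251.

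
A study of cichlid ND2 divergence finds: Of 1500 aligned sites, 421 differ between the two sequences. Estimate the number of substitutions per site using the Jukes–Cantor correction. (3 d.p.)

p = 421/1500 ≈ 0.280667.
d = −(3/4) ln(1 − 4p/3) = −0.75 ln(1 − 0.374223) = −0.75 ln(0.625777)
  = −0.75 × (-0.468761) = 0.351571 substitutions/site.

0.352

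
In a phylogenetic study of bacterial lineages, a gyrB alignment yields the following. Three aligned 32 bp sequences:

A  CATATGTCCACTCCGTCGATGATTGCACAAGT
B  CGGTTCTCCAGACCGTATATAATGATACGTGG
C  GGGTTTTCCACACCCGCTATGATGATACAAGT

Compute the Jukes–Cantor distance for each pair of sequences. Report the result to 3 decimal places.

A–B: 15/32 sites differ → p = 0.46875, d = −0.75 ln(1 − 0.625) = 0.735622 ≈ 0.736.
A–C: 12/32 sites differ → p = 0.375, d = −0.75 ln(1 − 0.5) = 0.519860 ≈ 0.520.
B–C: 10/32 sites differ → p = 0.3125, d = −0.75 ln(1 − 0.416667) = 0.404248 ≈ 0.404.

d(A,B) = 0.736, d(A,C) = 0.520, d(B,C) = 0.404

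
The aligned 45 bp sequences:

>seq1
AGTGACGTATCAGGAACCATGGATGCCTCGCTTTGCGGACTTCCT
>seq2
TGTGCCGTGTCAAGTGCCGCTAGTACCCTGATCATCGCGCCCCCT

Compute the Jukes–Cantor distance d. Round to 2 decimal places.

0.79

The sequences differ at 22 of 45 sites, so p = 22/45 ≈ 0.488889.
d = −(3/4) ln(1 − 4p/3) = −0.75 ln(1 − 0.651852) = −0.75 ln(0.348148)
  = −0.75 × (-1.055128) = 0.791346 substitutions/site.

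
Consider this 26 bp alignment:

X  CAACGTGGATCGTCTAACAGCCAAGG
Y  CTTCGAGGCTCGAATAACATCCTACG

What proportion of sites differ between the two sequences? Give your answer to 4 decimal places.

The sequences differ at 9 of 26 positions (sites 2, 3, 6, 9, 13, 14, 20, 23, 25).
p = 9/26 = 0.346153… ≈ 0.3462 (to 4 d.p.).

0.3462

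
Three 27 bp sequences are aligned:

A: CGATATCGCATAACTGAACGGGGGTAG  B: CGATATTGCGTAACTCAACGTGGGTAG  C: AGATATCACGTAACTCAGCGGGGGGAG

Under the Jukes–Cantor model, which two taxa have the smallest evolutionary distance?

A–B: 4/27 differ, p = 0.148, d = 0.165.
A–C: 6/27 differ, p = 0.222, d = 0.264.
B–C: 6/27 differ, p = 0.222, d = 0.264.
The smallest distance is between A and B.

A and B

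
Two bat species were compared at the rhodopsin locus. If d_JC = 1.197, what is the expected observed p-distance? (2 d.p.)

p = (3/4)(1 − e^(−4d/3)) = 0.75 × (1 − e^(-1.596)) = 0.75 × (1 − 0.202706) = 0.597971.

0.60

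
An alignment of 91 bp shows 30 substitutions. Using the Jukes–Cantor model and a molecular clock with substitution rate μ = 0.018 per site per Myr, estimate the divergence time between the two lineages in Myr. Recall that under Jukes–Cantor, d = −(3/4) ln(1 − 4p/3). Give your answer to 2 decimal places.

12.06

p = 30/91 ≈ 0.32967.
d = −(3/4) ln(1 − 4p/3) = −0.75 ln(1 − 0.43956) = −0.75 ln(0.56044)
  = −0.75 × (-0.579033) = 0.434275 substitutions/site.
Under a molecular clock d = 2μt, so t = d/(2μ) = 0.434275 / (2 × 0.018) = 12.06 Myr.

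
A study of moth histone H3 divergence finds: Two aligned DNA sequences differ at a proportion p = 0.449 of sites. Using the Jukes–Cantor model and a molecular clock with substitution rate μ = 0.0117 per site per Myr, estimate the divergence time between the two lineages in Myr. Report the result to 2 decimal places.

d = −(3/4) ln(1 − 4p/3) = −0.75 ln(1 − 0.598667) = −0.75 ln(0.401333)
  = −0.75 × (-0.912964) = 0.684723 substitutions/site.
Under a molecular clock d = 2μt, so t = d/(2μ) = 0.684723 / (2 × 0.0117) = 29.26 Myr.

29.26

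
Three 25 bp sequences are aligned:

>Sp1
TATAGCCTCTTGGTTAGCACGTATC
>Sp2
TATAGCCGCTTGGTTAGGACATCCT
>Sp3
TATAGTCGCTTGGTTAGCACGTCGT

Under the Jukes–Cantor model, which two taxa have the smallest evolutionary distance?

Sp2 and Sp3

Sp1–Sp2: 6/25 differ, p = 0.240, d = 0.289.
Sp1–Sp3: 5/25 differ, p = 0.200, d = 0.233.
Sp2–Sp3: 4/25 differ, p = 0.160, d = 0.180.
The smallest distance is between Sp2 and Sp3.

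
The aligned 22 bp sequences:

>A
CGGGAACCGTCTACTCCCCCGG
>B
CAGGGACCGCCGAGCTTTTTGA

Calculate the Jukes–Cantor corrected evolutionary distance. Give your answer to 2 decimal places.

0.97

The sequences differ at 12 of 22 sites, so p = 12/22 ≈ 0.545455.
d = −(3/4) ln(1 − 4p/3) = −0.75 ln(1 − 0.727273) = −0.75 ln(0.272727)
  = −0.75 × (-1.299284) = 0.974463 substitutions/site.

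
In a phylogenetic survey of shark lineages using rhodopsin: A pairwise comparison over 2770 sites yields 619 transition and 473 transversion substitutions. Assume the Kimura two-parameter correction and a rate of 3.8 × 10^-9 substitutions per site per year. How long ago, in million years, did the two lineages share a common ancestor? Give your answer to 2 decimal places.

77.00

P = 619/2770 ≈ 0.223466 and Q = 473/2770 ≈ 0.170758.
Under the Kimura two-parameter model, d = −½ ln(1 − 2P − Q) − ¼ ln(1 − 2Q).
1 − 2P − Q = 0.38231, giving −½ ln(0.38231) = 0.480762.
1 − 2Q = 0.658484, giving −¼ ln(0.658484) = 0.104454.
d = 0.480762 + 0.104454 = 0.585216.
Under a molecular clock d = 2μt, so t = d/(2μ) = 0.585216 / (2 × 3.8 × 10^-9) = 77.00 million years.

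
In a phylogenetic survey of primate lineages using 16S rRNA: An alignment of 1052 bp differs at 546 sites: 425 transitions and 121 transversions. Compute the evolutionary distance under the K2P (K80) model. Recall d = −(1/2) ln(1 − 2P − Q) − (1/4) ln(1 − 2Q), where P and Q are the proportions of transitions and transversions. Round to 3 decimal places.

P = 425/1052 ≈ 0.403992 and Q = 121/1052 ≈ 0.115019.
Under the Kimura two-parameter model, d = −½ ln(1 − 2P − Q) − ¼ ln(1 − 2Q).
1 − 2P − Q = 0.076997, giving −½ ln(0.076997) = 1.281994.
1 − 2Q = 0.769962, giving −¼ ln(0.769962) = 0.065354.
d = 1.281994 + 0.065354 = 1.347348.

1.347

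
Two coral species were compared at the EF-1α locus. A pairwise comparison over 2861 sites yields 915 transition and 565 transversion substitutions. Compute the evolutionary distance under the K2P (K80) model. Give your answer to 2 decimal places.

1.03

P = 915/2861 ≈ 0.319818 and Q = 565/2861 ≈ 0.197483.
Under the Kimura two-parameter model, d = −½ ln(1 − 2P − Q) − ¼ ln(1 − 2Q).
1 − 2P − Q = 0.162881, giving −½ ln(0.162881) = 0.907368.
1 − 2Q = 0.605034, giving −¼ ln(0.605034) = 0.125618.
d = 0.907368 + 0.125618 = 1.032986.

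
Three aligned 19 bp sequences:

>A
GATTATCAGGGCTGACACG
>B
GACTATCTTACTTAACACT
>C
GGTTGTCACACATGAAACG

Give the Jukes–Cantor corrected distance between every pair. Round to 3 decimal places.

A–B: 8/19 sites differ → p ≈ 0.421053, d = −0.75 ln(1 − 0.561404) = 0.618132 ≈ 0.618.
A–C: 7/19 sites differ → p ≈ 0.368421, d = −0.75 ln(1 − 0.491228) = 0.506816 ≈ 0.507.
B–C: 9/19 sites differ → p ≈ 0.473684, d = −0.75 ln(1 − 0.631579) = 0.748897 ≈ 0.749.

d(A,B) = 0.618, d(A,C) = 0.507, d(B,C) = 0.749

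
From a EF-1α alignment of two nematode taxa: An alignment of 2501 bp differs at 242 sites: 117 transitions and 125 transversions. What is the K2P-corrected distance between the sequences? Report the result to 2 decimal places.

0.10

P = 117/2501 ≈ 0.046781 and Q = 125/2501 ≈ 0.04998.
Under the Kimura two-parameter model, d = −½ ln(1 − 2P − Q) − ¼ ln(1 − 2Q).
1 − 2P − Q = 0.856458, giving −½ ln(0.856458) = 0.077475.
1 − 2Q = 0.90004, giving −¼ ln(0.90004) = 0.026329.
d = 0.077475 + 0.026329 = 0.103804.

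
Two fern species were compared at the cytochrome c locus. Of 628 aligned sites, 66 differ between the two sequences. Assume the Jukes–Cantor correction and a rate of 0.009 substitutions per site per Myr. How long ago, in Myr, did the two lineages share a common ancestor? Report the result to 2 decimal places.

6.29

p = 66/628 ≈ 0.105096.
d = −(3/4) ln(1 − 4p/3) = −0.75 ln(1 − 0.140128) = −0.75 ln(0.859872)
  = −0.75 × (-0.150972) = 0.113229 substitutions/site.
Under a molecular clock d = 2μt, so t = d/(2μ) = 0.113229 / (2 × 0.009) = 6.29 Myr.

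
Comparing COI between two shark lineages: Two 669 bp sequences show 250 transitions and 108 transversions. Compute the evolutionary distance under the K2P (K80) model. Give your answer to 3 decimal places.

P = 250/669 ≈ 0.373692 and Q = 108/669 ≈ 0.161435.
Under the Kimura two-parameter model, d = −½ ln(1 − 2P − Q) − ¼ ln(1 − 2Q).
1 − 2P − Q = 0.091181, giving −½ ln(0.091181) = 1.197454.
1 − 2Q = 0.67713, giving −¼ ln(0.67713) = 0.097473.
d = 1.197454 + 0.097473 = 1.294927.

1.295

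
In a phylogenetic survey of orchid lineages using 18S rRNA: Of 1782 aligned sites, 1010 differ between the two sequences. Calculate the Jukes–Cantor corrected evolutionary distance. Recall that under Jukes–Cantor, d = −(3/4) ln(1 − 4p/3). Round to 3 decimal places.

1.057

p = 1010/1782 ≈ 0.566779.
d = −(3/4) ln(1 − 4p/3) = −0.75 ln(1 − 0.755705) = −0.75 ln(0.244295)
  = −0.75 × (-1.409379) = 1.057034 substitutions/site.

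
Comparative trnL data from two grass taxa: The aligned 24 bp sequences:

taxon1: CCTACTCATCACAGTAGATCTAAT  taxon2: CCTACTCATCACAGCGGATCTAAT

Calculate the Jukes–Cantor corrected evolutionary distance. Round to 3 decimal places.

The sequences differ at 2 of 24 sites (15, 16), so p = 2/24 ≈ 0.083333.
d = −(3/4) ln(1 − 4p/3) = −0.75 ln(1 − 0.111111) = −0.75 ln(0.888889)
  = −0.75 × (-0.117783) = 0.088337 substitutions/site.

0.088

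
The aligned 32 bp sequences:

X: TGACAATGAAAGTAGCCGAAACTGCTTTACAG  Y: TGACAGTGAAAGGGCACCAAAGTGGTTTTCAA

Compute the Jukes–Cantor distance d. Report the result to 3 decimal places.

The sequences differ at 10 of 32 sites (6, 13, 14, 15, 16, 18, 22, 25, 29, 32), so p = 10/32 = 0.3125.
d = −(3/4) ln(1 − 4p/3) = −0.75 ln(1 − 0.416667) = −0.75 ln(0.583333)
  = −0.75 × (-0.538997) = 0.404248 substitutions/site.

0.404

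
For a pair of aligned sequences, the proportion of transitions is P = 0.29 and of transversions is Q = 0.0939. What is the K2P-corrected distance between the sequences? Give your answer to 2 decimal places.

0.61

Under the Kimura two-parameter model, d = −½ ln(1 − 2P − Q) − ¼ ln(1 − 2Q).
1 − 2P − Q = 0.3261, giving −½ ln(0.3261) = 0.560276.
1 − 2Q = 0.8122, giving −¼ ln(0.8122) = 0.052002.
d = 0.560276 + 0.052002 = 0.612278.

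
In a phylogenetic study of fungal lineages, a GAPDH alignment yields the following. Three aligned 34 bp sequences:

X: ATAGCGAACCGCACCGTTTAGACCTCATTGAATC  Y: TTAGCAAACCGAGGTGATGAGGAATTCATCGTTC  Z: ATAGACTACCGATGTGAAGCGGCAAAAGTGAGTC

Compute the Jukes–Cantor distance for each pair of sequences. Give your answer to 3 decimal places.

d(X,Y) = 0.824, d(X,Z) = 0.824, d(Y,Z) = 0.665

X–Y: 17/34 sites differ → p = 0.5, d = −0.75 ln(1 − 0.666667) = 0.823960 ≈ 0.824.
X–Z: 17/34 sites differ → p = 0.5, d = −0.75 ln(1 − 0.666667) = 0.823960 ≈ 0.824.
Y–Z: 15/34 sites differ → p ≈ 0.441176, d = −0.75 ln(1 − 0.588235) = 0.665477 ≈ 0.665.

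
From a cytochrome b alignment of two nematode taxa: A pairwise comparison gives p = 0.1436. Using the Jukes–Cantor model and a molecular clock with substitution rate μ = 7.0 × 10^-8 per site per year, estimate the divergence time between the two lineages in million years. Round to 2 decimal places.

d = −(3/4) ln(1 − 4p/3) = −0.75 ln(1 − 0.191467) = −0.75 ln(0.808533)
  = −0.75 × (-0.212534) = 0.159401 substitutions/site.
Under a molecular clock d = 2μt, so t = d/(2μ) = 0.159401 / (2 × 7.0 × 10^-8) = 1.14 million years.

1.14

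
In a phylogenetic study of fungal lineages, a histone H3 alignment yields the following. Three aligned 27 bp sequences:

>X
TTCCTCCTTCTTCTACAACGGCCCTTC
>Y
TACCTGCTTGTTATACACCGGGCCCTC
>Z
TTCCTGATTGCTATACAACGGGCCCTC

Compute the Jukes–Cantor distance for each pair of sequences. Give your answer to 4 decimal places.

d(X,Y) = 0.3181, d(X,Z) = 0.3181, d(Y,Z) = 0.1650

X–Y: 7/27 sites differ → p ≈ 0.259259, d = −0.75 ln(1 − 0.345679) = 0.318118 ≈ 0.3181.
X–Z: 7/27 sites differ → p ≈ 0.259259, d = −0.75 ln(1 − 0.345679) = 0.318118 ≈ 0.3181.
Y–Z: 4/27 sites differ → p ≈ 0.148148, d = −0.75 ln(1 − 0.197531) = 0.165047 ≈ 0.1650.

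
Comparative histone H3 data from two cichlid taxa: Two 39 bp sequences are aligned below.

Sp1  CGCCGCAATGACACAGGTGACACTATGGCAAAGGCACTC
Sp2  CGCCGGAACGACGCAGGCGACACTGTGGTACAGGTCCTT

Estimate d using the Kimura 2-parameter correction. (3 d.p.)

0.328

Of 39 sites, 7 differences are transitions and 3 are transversions, so P = 7/39 ≈ 0.179487 and Q = 3/39 ≈ 0.076923.
Under the Kimura two-parameter model, d = −½ ln(1 − 2P − Q) − ¼ ln(1 − 2Q).
1 − 2P − Q = 0.564103, giving −½ ln(0.564103) = 0.286259.
1 − 2Q = 0.846154, giving −¼ ln(0.846154) = 0.041763.
d = 0.286259 + 0.041763 = 0.328022.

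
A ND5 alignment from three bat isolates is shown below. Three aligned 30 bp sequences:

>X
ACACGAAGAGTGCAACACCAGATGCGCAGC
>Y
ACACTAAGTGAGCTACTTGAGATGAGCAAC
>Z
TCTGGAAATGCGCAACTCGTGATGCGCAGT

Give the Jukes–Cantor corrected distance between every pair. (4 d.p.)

X–Y: 9/30 sites differ → p = 0.3, d = −0.75 ln(1 − 0.4) = 0.383119 ≈ 0.3831.
X–Z: 10/30 sites differ → p ≈ 0.333333, d = −0.75 ln(1 − 0.444444) = 0.440839 ≈ 0.4408.
Y–Z: 12/30 sites differ → p = 0.4, d = −0.75 ln(1 − 0.533333) = 0.571605 ≈ 0.5716.

d(X,Y) = 0.3831, d(X,Z) = 0.4408, d(Y,Z) = 0.5716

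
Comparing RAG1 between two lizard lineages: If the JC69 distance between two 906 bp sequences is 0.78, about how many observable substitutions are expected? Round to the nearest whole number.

439

Invert JC69: p = (3/4)(1 − e^(−4d/3)) = 0.75 × (1 − e^(-1.04)) = 0.75 × (1 − 0.353455) = 0.484909.
Expected differing sites = pL ≈ 0.484909 × 906 = 439.327554 ≈ 439.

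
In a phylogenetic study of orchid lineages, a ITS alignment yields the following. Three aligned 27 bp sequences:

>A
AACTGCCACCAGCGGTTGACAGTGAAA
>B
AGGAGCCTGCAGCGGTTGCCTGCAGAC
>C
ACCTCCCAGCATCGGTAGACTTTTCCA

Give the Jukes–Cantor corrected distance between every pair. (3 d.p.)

d(A,B) = 0.588, d(A,C) = 0.511, d(B,C) = 0.882

A–B: 11/27 sites differ → p ≈ 0.407407, d = −0.75 ln(1 − 0.543209) = 0.587647 ≈ 0.588.
A–C: 10/27 sites differ → p ≈ 0.37037, d = −0.75 ln(1 − 0.493827) = 0.510658 ≈ 0.511.
B–C: 14/27 sites differ → p ≈ 0.518519, d = −0.75 ln(1 − 0.691359) = 0.881682 ≈ 0.882.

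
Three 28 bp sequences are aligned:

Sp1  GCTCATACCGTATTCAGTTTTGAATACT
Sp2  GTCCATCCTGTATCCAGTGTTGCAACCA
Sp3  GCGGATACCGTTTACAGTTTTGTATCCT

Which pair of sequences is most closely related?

Sp1 and Sp3

Sp1–Sp2: 10/28 differ, p = 0.357, d = 0.485.
Sp1–Sp3: 6/28 differ, p = 0.214, d = 0.252.
Sp2–Sp3: 11/28 differ, p = 0.393, d = 0.556.
The smallest distance is between Sp1 and Sp3.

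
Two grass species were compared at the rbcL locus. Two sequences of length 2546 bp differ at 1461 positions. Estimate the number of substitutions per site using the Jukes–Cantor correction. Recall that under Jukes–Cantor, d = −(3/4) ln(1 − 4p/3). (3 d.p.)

p = 1461/2546 ≈ 0.573841.
d = −(3/4) ln(1 − 4p/3) = −0.75 ln(1 − 0.765121) = −0.75 ln(0.234879)
  = −0.75 × (-1.448685) = 1.086514 substitutions/site.

1.087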